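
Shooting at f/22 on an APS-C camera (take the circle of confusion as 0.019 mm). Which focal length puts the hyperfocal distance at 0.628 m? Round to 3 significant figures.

16.0 mm

From H = f²/(N·c) + f, with f ≪ H: f ≈ √(H·N·c) = √(628 × 22 × 0.019) = √262.50 ≈ 16.20 mm.
Exact: f² + N·c·f − N·c·H = 0 ⇒ f = (−N·c + √((N·c)² + 4·N·c·H))/2 = (−0.418 + √1050.2)/2 ≈ 15.994 mm ≈ 16.0 mm.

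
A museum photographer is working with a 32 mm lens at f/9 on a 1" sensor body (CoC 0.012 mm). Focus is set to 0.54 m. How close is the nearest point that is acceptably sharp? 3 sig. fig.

0.513 m

Hyperfocal distance H = f²/(N·c) + f = 32²/(9 × 0.012) + 32 = 1024/0.108 + 32 ≈ 9513.5 mm ≈ 9.513 m.
Near limit Dn = s·(H − f)/(H + s − 2f) = 540 × (9513.5 − 32) / (9513.5 + 540 − 2 × 32) = 540 × 9481.5 / 9989.5 ≈ 512.54 mm ≈ 0.513 m.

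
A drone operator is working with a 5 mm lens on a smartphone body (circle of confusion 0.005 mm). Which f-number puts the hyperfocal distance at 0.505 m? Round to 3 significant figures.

f/10

Rearrange H = f²/(N·c) + f for N: N = f² / ((H − f)·c).
N = 5² / ((505 − 5) × 0.005) = 25 / 2.500 ≈ 10.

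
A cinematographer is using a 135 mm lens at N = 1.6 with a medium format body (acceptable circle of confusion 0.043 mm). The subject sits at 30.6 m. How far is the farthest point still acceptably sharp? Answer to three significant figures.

34.6 m

Hyperfocal distance H = f²/(N·c) + f = 135²/(1.6 × 0.043) + 135 = 18225/0.0688 + 135 ≈ 265033.3 mm ≈ 265.0 m.
Far limit Df = s·(H − f)/(H − s) = 30600 × (265033.3 − 135) / (265033.3 − 30600) = 30600 × 264898.3 / 234433.3 ≈ 34577 mm ≈ 34.6 m.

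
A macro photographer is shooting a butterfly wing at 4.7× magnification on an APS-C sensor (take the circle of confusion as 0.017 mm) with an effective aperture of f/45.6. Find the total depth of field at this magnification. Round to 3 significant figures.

At magnification m, DoF ≈ 2·N_eff·c/m² = 2 × 45.6 × 0.017 / 4.7² = 1.55 / 22.09 ≈ 0.0702 mm.

0.0702 mm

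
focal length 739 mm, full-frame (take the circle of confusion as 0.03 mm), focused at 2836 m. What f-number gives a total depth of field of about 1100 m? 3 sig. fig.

f/1.20

Write h = H − f = f²/(N·c). The thin-lens limits are Dn = s·h/(h + (s−f)) and Df = s·h/(h − (s−f)), so DoF = Df − Dn = 2·s·(s−f)·h / (h² − (s−f)²).
That is a quadratic in h: DoF·h² − 2·s·(s−f)·h − DoF·(s−f)² = 0 ⇒ h = (s−f)·(s + √(s² + DoF²)) / DoF = 2835261 × (2836000 + √(2836000² + 1100000²)) / 1100000 = 2835261 × (2836000 + 3041857) / 1100000 ≈ 15150236 mm.
Then N = f²/(c·h) = 739² / (0.03 × 15150236) = 546121 / 454507 ≈ 1.20.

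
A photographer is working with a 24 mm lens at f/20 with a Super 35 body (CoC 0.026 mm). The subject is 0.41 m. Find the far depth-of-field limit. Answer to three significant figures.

Hyperfocal distance H = f²/(N·c) + f = 24²/(20 × 0.026) + 24 = 576/0.52 + 24 ≈ 1131.7 mm ≈ 1.132 m.
Far limit Df = s·(H − f)/(H − s) = 410 × (1131.7 − 24) / (1131.7 − 410) = 410 × 1107.7 / 721.7 ≈ 629.29 mm ≈ 0.629 m.

0.629 m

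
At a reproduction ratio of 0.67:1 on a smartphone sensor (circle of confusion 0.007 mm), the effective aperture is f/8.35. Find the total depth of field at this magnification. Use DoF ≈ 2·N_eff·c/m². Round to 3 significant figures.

At magnification m, DoF ≈ 2·N_eff·c/m² = 2 × 8.35 × 0.007 / 0.67² = 0.1169 / 0.4489 ≈ 0.26 mm.

0.260 mm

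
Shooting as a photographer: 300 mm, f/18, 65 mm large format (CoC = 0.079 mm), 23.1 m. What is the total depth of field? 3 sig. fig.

Hyperfocal distance H = f²/(N·c) + f = 300²/(18 × 0.079) + 300 = 90000/1.422 + 300 ≈ 63591.1 mm ≈ 63.59 m.
Near limit Dn = s·(H − f)/(H + s − 2f) = 23100 × (63591.1 − 300) / (63591.1 + 23100 − 2 × 300) = 23100 × 63291.1 / 86091.1 ≈ 16982 mm.
Far limit Df = s·(H − f)/(H − s) = 23100 × (63591.1 − 300) / (63591.1 − 23100) = 23100 × 63291.1 / 40491.1 ≈ 36107 mm.
Depth of field = Df − Dn = 36107 − 16982 ≈ 19125 mm ≈ 19.1 m.

19.1 m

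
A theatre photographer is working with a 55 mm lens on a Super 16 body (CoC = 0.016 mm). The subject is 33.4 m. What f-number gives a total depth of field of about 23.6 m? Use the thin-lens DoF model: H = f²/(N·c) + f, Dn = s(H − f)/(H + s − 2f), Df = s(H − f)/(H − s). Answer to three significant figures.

Write h = H − f = f²/(N·c). The thin-lens limits are Dn = s·h/(h + (s−f)) and Df = s·h/(h − (s−f)), so DoF = Df − Dn = 2·s·(s−f)·h / (h² − (s−f)²).
That is a quadratic in h: DoF·h² − 2·s·(s−f)·h − DoF·(s−f)² = 0 ⇒ h = (s−f)·(s + √(s² + DoF²)) / DoF = 33345 × (33400 + √(33400² + 23600²)) / 23600 = 33345 × (33400 + 40896.5) / 23600 ≈ 104975 mm.
Then N = f²/(c·h) = 55² / (0.016 × 104975) = 3025 / 1679.6 ≈ 1.80.

f/1.80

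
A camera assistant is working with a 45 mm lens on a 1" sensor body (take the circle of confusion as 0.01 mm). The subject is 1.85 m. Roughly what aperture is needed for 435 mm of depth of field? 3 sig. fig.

Write h = H − f = f²/(N·c). The thin-lens limits are Dn = s·h/(h + (s−f)) and Df = s·h/(h − (s−f)), so DoF = Df − Dn = 2·s·(s−f)·h / (h² − (s−f)²).
That is a quadratic in h: DoF·h² − 2·s·(s−f)·h − DoF·(s−f)² = 0 ⇒ h = (s−f)·(s + √(s² + DoF²)) / DoF = 1805 × (1850 + √(1850² + 435²)) / 435 = 1805 × (1850 + 1900.45) / 435 ≈ 15562 mm.
Then N = f²/(c·h) = 45² / (0.01 × 15562) = 2025 / 155.62 ≈ 13.

f/13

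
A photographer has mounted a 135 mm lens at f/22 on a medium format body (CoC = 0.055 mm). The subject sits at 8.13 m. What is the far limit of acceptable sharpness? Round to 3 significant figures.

Hyperfocal distance H = f²/(N·c) + f = 135²/(22 × 0.055) + 135 = 18225/1.21 + 135 ≈ 15197.0 mm ≈ 15.20 m.
Far limit Df = s·(H − f)/(H − s) = 8130 × (15197.0 − 135) / (15197.0 − 8130) = 8130 × 15062.0 / 7067.0 ≈ 17328 mm ≈ 17.3 m.

17.3 m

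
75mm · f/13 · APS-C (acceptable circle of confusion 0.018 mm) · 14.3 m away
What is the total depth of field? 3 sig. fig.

Hyperfocal distance H = f²/(N·c) + f = 75²/(13 × 0.018) + 75 = 5625/0.234 + 75 ≈ 24113.5 mm ≈ 24.11 m.
Near limit Dn = s·(H − f)/(H + s − 2f) = 14300 × (24113.5 − 75) / (24113.5 + 14300 − 2 × 75) = 14300 × 24038.5 / 38263.5 ≈ 8984 mm.
Far limit Df = s·(H − f)/(H − s) = 14300 × (24113.5 − 75) / (24113.5 − 14300) = 14300 × 24038.5 / 9813.5 ≈ 35028 mm.
Depth of field = Df − Dn = 35028 − 8984 ≈ 26044 mm ≈ 26.0 m.

26.0 m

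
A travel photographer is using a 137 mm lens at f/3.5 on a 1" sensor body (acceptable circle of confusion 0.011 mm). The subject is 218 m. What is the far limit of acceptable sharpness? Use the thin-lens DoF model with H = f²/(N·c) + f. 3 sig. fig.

394 m

Hyperfocal distance H = f²/(N·c) + f = 137²/(3.5 × 0.011) + 137 = 18769/0.0385 + 137 ≈ 487643.5 mm ≈ 487.6 m.
Far limit Df = s·(H − f)/(H − s) = 218000 × (487643.5 − 137) / (487643.5 − 218000) = 218000 × 487506.5 / 269643.5 ≈ 394137 mm ≈ 394 m.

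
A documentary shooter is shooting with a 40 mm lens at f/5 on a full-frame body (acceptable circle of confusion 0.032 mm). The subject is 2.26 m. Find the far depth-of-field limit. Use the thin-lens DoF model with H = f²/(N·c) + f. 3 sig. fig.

Hyperfocal distance H = f²/(N·c) + f = 40²/(5 × 0.032) + 40 = 1600/0.16 + 40 ≈ 10040.0 mm ≈ 10.04 m.
Far limit Df = s·(H − f)/(H − s) = 2260 × (10040.0 − 40) / (10040.0 − 2260) = 2260 × 10000.0 / 7780.0 ≈ 2904.9 mm ≈ 2.90 m.

2.90 m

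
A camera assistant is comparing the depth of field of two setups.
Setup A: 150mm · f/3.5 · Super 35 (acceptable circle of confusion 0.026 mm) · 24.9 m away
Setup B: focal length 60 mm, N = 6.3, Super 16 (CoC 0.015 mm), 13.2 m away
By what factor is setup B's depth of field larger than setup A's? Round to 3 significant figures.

2.05

Setup A: H = 150²/(3.5×0.026) + 150 ≈ 247402.7 mm; DoF = Df − Dn = 27669.7 − 22634.3 ≈ 5035.4 mm.
Setup B: H = 60²/(6.3×0.015) + 60 ≈ 38155.2 mm; DoF = Df − Dn = 20150 − 9815 ≈ 10335 mm.
Ratio = 10335 / 5035.4 ≈ 2.05.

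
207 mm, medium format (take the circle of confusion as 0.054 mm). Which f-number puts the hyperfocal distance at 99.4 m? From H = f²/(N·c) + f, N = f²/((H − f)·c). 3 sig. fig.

f/8

Rearrange H = f²/(N·c) + f for N: N = f² / ((H − f)·c).
N = 207² / ((99400 − 207) × 0.054) = 42849 / 5356 ≈ 8.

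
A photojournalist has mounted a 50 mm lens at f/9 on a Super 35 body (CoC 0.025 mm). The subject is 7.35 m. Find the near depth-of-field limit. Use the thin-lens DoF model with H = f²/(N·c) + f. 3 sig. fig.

4.44 m

Hyperfocal distance H = f²/(N·c) + f = 50²/(9 × 0.025) + 50 = 2500/0.225 + 50 ≈ 11161.1 mm ≈ 11.16 m.
Near limit Dn = s·(H − f)/(H + s − 2f) = 7350 × (11161.1 − 50) / (11161.1 + 7350 − 2 × 50) = 7350 × 11111.1 / 18411.1 ≈ 4435.7 mm ≈ 4.44 m.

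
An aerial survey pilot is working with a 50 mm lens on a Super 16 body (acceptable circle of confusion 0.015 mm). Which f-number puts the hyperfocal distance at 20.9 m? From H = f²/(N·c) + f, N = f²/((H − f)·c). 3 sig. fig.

Rearrange H = f²/(N·c) + f for N: N = f² / ((H − f)·c).
N = 50² / ((20900 − 50) × 0.015) = 2500 / 312.8 ≈ 7.99.

f/7.99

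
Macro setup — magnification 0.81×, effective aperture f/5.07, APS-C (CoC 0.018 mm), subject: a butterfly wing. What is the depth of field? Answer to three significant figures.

0.278 mm

At magnification m, DoF ≈ 2·N_eff·c/m² = 2 × 5.07 × 0.018 / 0.81² = 0.1825 / 0.6561 ≈ 0.278 mm.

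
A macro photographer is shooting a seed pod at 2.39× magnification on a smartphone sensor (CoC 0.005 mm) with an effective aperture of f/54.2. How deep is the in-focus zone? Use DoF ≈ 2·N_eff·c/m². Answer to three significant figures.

At magnification m, DoF ≈ 2·N_eff·c/m² = 2 × 54.2 × 0.005 / 2.39² = 0.542 / 5.712 ≈ 0.0949 mm.

0.0949 mm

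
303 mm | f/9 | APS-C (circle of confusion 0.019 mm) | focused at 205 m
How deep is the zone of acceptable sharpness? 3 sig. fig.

183 m

Hyperfocal distance H = f²/(N·c) + f = 303²/(9 × 0.019) + 303 = 91809/0.171 + 303 ≈ 537197.7 mm ≈ 537.2 m.
Near limit Dn = s·(H − f)/(H + s − 2f) = 205000 × (537197.7 − 303) / (537197.7 + 205000 − 2 × 303) = 205000 × 536894.7 / 741591.7 ≈ 148415 mm.
Far limit Df = s·(H − f)/(H − s) = 205000 × (537197.7 − 303) / (537197.7 − 205000) = 205000 × 536894.7 / 332197.7 ≈ 331319 mm.
Depth of field = Df − Dn = 331319 − 148415 ≈ 182904 mm ≈ 183 m.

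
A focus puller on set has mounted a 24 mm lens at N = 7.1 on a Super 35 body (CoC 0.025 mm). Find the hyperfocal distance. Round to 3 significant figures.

Hyperfocal distance H = f²/(N·c) + f = 24²/(7.1 × 0.025) + 24 = 576/0.1775 + 24 ≈ 3269.1 mm ≈ 3.27 m.

3.27 m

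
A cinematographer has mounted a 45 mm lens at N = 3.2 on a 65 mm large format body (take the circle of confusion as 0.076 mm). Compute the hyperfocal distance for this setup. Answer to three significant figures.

8.37 m

Hyperfocal distance H = f²/(N·c) + f = 45²/(3.2 × 0.076) + 45 = 2025/0.2432 + 45 ≈ 8371.5 mm ≈ 8.37 m.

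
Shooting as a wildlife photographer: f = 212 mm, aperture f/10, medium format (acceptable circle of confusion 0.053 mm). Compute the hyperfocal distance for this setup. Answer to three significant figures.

85.0 m

Hyperfocal distance H = f²/(N·c) + f = 212²/(10 × 0.053) + 212 = 44944/0.53 + 212 ≈ 85012.0 mm ≈ 85.0 m.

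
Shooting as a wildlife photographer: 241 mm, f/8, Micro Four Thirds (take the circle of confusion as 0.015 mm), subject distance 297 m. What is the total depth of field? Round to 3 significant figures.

584 m

Hyperfocal distance H = f²/(N·c) + f = 241²/(8 × 0.015) + 241 = 58081/0.12 + 241 ≈ 484249.3 mm ≈ 484.2 m.
Near limit Dn = s·(H − f)/(H + s − 2f) = 297000 × (484249.3 − 241) / (484249.3 + 297000 − 2 × 241) = 297000 × 484008.3 / 780767.3 ≈ 184114 mm.
Far limit Df = s·(H − f)/(H − s) = 297000 × (484249.3 − 241) / (484249.3 − 297000) = 297000 × 484008.3 / 187249.3 ≈ 767696 mm.
Depth of field = Df − Dn = 767696 − 184114 ≈ 583582 mm ≈ 584 m.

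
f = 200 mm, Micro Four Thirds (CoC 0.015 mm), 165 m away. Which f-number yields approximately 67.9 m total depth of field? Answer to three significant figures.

Write h = H − f = f²/(N·c). The thin-lens limits are Dn = s·h/(h + (s−f)) and Df = s·h/(h − (s−f)), so DoF = Df − Dn = 2·s·(s−f)·h / (h² − (s−f)²).
That is a quadratic in h: DoF·h² − 2·s·(s−f)·h − DoF·(s−f)² = 0 ⇒ h = (s−f)·(s + √(s² + DoF²)) / DoF = 164800 × (165000 + √(165000² + 67900²)) / 67900 = 164800 × (165000 + 178425) / 67900 ≈ 833526 mm.
Then N = f²/(c·h) = 200² / (0.015 × 833526) = 40000 / 12503 ≈ 3.20.

f/3.20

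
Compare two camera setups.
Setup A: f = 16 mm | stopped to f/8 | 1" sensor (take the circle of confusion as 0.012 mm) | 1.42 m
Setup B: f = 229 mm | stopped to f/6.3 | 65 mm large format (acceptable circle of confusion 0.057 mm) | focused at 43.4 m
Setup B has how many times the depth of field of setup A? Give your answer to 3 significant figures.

13.6

Setup A: H = 16²/(8×0.012) + 16 ≈ 2682.7 mm; DoF = Df − Dn = 2998.9 − 930.2 ≈ 2068.7 mm.
Setup B: H = 229²/(6.3×0.057) + 229 ≈ 146263.5 mm; DoF = Df − Dn = 61615 − 33497 ≈ 28118 mm.
Ratio = 28118 / 2068.7 ≈ 13.6.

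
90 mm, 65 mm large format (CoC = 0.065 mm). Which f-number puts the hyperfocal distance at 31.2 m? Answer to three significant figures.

f/4.01

Rearrange H = f²/(N·c) + f for N: N = f² / ((H − f)·c).
N = 90² / ((31200 − 90) × 0.065) = 8100 / 2022 ≈ 4.01.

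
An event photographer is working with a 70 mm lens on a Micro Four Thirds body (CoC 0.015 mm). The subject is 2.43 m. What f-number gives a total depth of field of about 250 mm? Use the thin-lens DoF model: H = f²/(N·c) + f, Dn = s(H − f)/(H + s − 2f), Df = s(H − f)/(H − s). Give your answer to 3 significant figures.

Write h = H − f = f²/(N·c). The thin-lens limits are Dn = s·h/(h + (s−f)) and Df = s·h/(h − (s−f)), so DoF = Df − Dn = 2·s·(s−f)·h / (h² − (s−f)²).
That is a quadratic in h: DoF·h² − 2·s·(s−f)·h − DoF·(s−f)² = 0 ⇒ h = (s−f)·(s + √(s² + DoF²)) / DoF = 2360 × (2430 + √(2430² + 250²)) / 250 = 2360 × (2430 + 2442.83) / 250 ≈ 45999 mm.
Then N = f²/(c·h) = 70² / (0.015 × 45999) = 4900 / 689.99 ≈ 7.10.

f/7.10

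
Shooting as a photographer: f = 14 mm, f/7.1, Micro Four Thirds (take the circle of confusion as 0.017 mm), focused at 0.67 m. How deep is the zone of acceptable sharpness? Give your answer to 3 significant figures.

0.647 m

Hyperfocal distance H = f²/(N·c) + f = 14²/(7.1 × 0.017) + 14 = 196/0.1207 + 14 ≈ 1637.9 mm ≈ 1.638 m.
Near limit Dn = s·(H − f)/(H + s − 2f) = 670 × (1637.9 − 14) / (1637.9 + 670 − 2 × 14) = 670 × 1623.9 / 2279.9 ≈ 477.22 mm.
Far limit Df = s·(H − f)/(H − s) = 670 × (1637.9 − 14) / (1637.9 − 670) = 670 × 1623.9 / 967.9 ≈ 1124.11 mm.
Depth of field = Df − Dn = 1124.11 − 477.22 ≈ 646.89 mm ≈ 0.647 m.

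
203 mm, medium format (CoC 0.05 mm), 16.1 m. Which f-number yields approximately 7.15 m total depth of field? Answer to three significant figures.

f/11

Write h = H − f = f²/(N·c). The thin-lens limits are Dn = s·h/(h + (s−f)) and Df = s·h/(h − (s−f)), so DoF = Df − Dn = 2·s·(s−f)·h / (h² − (s−f)²).
That is a quadratic in h: DoF·h² − 2·s·(s−f)·h − DoF·(s−f)² = 0 ⇒ h = (s−f)·(s + √(s² + DoF²)) / DoF = 15897 × (16100 + √(16100² + 7150²)) / 7150 = 15897 × (16100 + 17616.3) / 7150 ≈ 74963 mm.
Then N = f²/(c·h) = 203² / (0.05 × 74963) = 41209 / 3748.2 ≈ 11.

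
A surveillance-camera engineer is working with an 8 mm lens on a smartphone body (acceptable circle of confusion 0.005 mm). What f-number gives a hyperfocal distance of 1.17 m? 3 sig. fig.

Rearrange H = f²/(N·c) + f for N: N = f² / ((H − f)·c).
N = 8² / ((1170 − 8) × 0.005) = 64 / 5.810 ≈ 11.

f/11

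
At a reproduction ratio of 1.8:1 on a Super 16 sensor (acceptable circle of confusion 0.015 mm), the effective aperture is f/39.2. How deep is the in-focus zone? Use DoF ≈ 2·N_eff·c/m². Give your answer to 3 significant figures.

At magnification m, DoF ≈ 2·N_eff·c/m² = 2 × 39.2 × 0.015 / 1.8² = 1.176 / 3.24 ≈ 0.363 mm.

0.363 mm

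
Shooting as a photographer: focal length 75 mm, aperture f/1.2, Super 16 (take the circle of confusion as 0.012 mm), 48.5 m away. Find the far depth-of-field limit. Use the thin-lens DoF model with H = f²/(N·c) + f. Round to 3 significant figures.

55.4 m

Hyperfocal distance H = f²/(N·c) + f = 75²/(1.2 × 0.012) + 75 = 5625/0.0144 + 75 ≈ 390700.0 mm ≈ 390.7 m.
Far limit Df = s·(H − f)/(H − s) = 48500 × (390700.0 − 75) / (390700.0 − 48500) = 48500 × 390625.0 / 342200.0 ≈ 55363 mm ≈ 55.4 m.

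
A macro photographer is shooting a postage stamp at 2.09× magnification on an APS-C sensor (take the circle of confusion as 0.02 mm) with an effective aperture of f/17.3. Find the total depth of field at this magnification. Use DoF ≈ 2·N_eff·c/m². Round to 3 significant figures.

At magnification m, DoF ≈ 2·N_eff·c/m² = 2 × 17.3 × 0.02 / 2.09² = 0.692 / 4.368 ≈ 0.158 mm.

0.158 mm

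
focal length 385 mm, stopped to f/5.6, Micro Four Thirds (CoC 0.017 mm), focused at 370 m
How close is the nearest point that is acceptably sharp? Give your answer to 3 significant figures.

Hyperfocal distance H = f²/(N·c) + f = 385²/(5.6 × 0.017) + 385 = 148225/0.0952 + 385 ≈ 1557370.3 mm ≈ 1557 m.
Near limit Dn = s·(H − f)/(H + s − 2f) = 370000 × (1557370.3 − 385) / (1557370.3 + 370000 − 2 × 385) = 370000 × 1556985.3 / 1926600.3 ≈ 299016 mm ≈ 299 m.

299 m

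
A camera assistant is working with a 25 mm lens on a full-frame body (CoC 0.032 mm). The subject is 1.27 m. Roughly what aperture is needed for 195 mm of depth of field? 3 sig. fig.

Write h = H − f = f²/(N·c). The thin-lens limits are Dn = s·h/(h + (s−f)) and Df = s·h/(h − (s−f)), so DoF = Df − Dn = 2·s·(s−f)·h / (h² − (s−f)²).
That is a quadratic in h: DoF·h² − 2·s·(s−f)·h − DoF·(s−f)² = 0 ⇒ h = (s−f)·(s + √(s² + DoF²)) / DoF = 1245 × (1270 + √(1270² + 195²)) / 195 = 1245 × (1270 + 1284.88) / 195 ≈ 16312 mm.
Then N = f²/(c·h) = 25² / (0.032 × 16312) = 625 / 521.98 ≈ 1.20.

f/1.20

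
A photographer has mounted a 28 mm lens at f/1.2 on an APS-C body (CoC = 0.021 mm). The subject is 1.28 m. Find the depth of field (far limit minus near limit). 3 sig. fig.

103 mm

Hyperfocal distance H = f²/(N·c) + f = 28²/(1.2 × 0.021) + 28 = 784/0.0252 + 28 ≈ 31139.1 mm ≈ 31.14 m.
Near limit Dn = s·(H − f)/(H + s − 2f) = 1280 × (31139.1 − 28) / (31139.1 + 1280 − 2 × 28) = 1280 × 31111.1 / 32363.1 ≈ 1230.48 mm.
Far limit Df = s·(H − f)/(H − s) = 1280 × (31139.1 − 28) / (31139.1 − 1280) = 1280 × 31111.1 / 29859.1 ≈ 1333.67 mm.
Depth of field = Df − Dn = 1333.67 − 1230.48 ≈ 103.19 mm.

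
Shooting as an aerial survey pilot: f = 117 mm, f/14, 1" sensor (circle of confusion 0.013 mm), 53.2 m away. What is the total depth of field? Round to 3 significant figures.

Hyperfocal distance H = f²/(N·c) + f = 117²/(14 × 0.013) + 117 = 13689/0.182 + 117 ≈ 75331.3 mm ≈ 75.33 m.
Near limit Dn = s·(H − f)/(H + s − 2f) = 53200 × (75331.3 − 117) / (75331.3 + 53200 − 2 × 117) = 53200 × 75214.3 / 128297.3 ≈ 31189 mm.
Far limit Df = s·(H − f)/(H − s) = 53200 × (75331.3 − 117) / (75331.3 − 53200) = 53200 × 75214.3 / 22131.3 ≈ 180803 mm.
Depth of field = Df − Dn = 180803 − 31189 ≈ 149614 mm ≈ 150 m.

150 m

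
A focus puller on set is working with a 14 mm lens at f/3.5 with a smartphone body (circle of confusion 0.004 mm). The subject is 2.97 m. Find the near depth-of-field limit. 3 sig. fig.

2.45 m

Hyperfocal distance H = f²/(N·c) + f = 14²/(3.5 × 0.004) + 14 = 196/0.014 + 14 ≈ 14014.0 mm ≈ 14.01 m.
Near limit Dn = s·(H − f)/(H + s − 2f) = 2970 × (14014.0 − 14) / (14014.0 + 2970 − 2 × 14) = 2970 × 14000.0 / 16956.0 ≈ 2452.2 mm ≈ 2.45 m.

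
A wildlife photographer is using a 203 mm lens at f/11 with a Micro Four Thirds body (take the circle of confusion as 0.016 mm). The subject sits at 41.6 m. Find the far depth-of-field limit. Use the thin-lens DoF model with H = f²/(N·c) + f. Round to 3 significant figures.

50.5 m

Hyperfocal distance H = f²/(N·c) + f = 203²/(11 × 0.016) + 203 = 41209/0.176 + 203 ≈ 234345.0 mm ≈ 234.3 m.
Far limit Df = s·(H − f)/(H − s) = 41600 × (234345.0 − 203) / (234345.0 − 41600) = 41600 × 234142.0 / 192745.0 ≈ 50535 mm ≈ 50.5 m.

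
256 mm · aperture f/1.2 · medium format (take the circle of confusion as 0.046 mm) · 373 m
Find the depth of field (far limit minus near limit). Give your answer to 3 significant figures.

Hyperfocal distance H = f²/(N·c) + f = 256²/(1.2 × 0.046) + 256 = 65536/0.0552 + 256 ≈ 1187502.4 mm ≈ 1188 m.
Near limit Dn = s·(H − f)/(H + s − 2f) = 373000 × (1187502.4 − 256) / (1187502.4 + 373000 − 2 × 256) = 373000 × 1187246.4 / 1559990.4 ≈ 283875 mm.
Far limit Df = s·(H − f)/(H − s) = 373000 × (1187502.4 − 256) / (1187502.4 − 373000) = 373000 × 1187246.4 / 814502.4 ≈ 543697 mm.
Depth of field = Df − Dn = 543697 − 283875 ≈ 259822 mm ≈ 260 m.

260 m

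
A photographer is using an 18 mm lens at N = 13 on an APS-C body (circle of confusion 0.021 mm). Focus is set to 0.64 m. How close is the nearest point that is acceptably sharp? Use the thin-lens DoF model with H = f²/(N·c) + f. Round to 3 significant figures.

420 mm

Hyperfocal distance H = f²/(N·c) + f = 18²/(13 × 0.021) + 18 = 324/0.273 + 18 ≈ 1204.8 mm ≈ 1.205 m.
Near limit Dn = s·(H − f)/(H + s − 2f) = 640 × (1204.8 − 18) / (1204.8 + 640 − 2 × 18) = 640 × 1186.8 / 1808.8 ≈ 419.92 mm.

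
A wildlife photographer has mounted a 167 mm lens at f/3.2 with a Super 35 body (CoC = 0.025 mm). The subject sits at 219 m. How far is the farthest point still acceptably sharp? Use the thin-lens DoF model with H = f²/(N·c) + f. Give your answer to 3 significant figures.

588 m

Hyperfocal distance H = f²/(N·c) + f = 167²/(3.2 × 0.025) + 167 = 27889/0.08 + 167 ≈ 348779.5 mm ≈ 348.8 m.
Far limit Df = s·(H − f)/(H − s) = 219000 × (348779.5 − 167) / (348779.5 − 219000) = 219000 × 348612.5 / 129779.5 ≈ 588276 mm ≈ 588 m.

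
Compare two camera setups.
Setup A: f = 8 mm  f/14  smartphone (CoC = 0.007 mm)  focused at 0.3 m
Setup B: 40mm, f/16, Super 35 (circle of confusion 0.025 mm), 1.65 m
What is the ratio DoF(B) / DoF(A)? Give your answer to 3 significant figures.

Setup A: H = 8²/(14×0.007) + 8 ≈ 661.1 mm; DoF = Df − Dn = 542.62 − 207.31 ≈ 335.31 mm.
Setup B: H = 40²/(16×0.025) + 40 ≈ 4040.0 mm; DoF = Df − Dn = 2761.5 − 1176.5 ≈ 1585.0 mm.
Ratio = 1585.0 / 335.31 ≈ 4.73.

4.73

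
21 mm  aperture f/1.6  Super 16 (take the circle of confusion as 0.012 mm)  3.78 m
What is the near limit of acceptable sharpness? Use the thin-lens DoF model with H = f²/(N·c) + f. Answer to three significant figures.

3.25 m

Hyperfocal distance H = f²/(N·c) + f = 21²/(1.6 × 0.012) + 21 = 441/0.0192 + 21 ≈ 22989.7 mm ≈ 22.99 m.
Near limit Dn = s·(H − f)/(H + s − 2f) = 3780 × (22989.7 − 21) / (22989.7 + 3780 − 2 × 21) = 3780 × 22968.7 / 26727.7 ≈ 3248.4 mm ≈ 3.25 m.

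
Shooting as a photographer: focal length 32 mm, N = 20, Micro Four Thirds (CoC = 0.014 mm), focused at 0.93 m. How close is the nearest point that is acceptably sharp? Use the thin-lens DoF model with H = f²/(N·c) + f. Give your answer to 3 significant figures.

0.747 m

Hyperfocal distance H = f²/(N·c) + f = 32²/(20 × 0.014) + 32 = 1024/0.28 + 32 ≈ 3689.1 mm ≈ 3.689 m.
Near limit Dn = s·(H − f)/(H + s − 2f) = 930 × (3689.1 − 32) / (3689.1 + 930 − 2 × 32) = 930 × 3657.1 / 4555.1 ≈ 746.66 mm ≈ 0.747 m.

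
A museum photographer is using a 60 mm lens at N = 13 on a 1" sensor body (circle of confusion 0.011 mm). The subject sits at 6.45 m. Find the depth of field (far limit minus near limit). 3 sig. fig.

Hyperfocal distance H = f²/(N·c) + f = 60²/(13 × 0.011) + 60 = 3600/0.143 + 60 ≈ 25234.8 mm ≈ 25.23 m.
Near limit Dn = s·(H − f)/(H + s − 2f) = 6450 × (25234.8 − 60) / (25234.8 + 6450 − 2 × 60) = 6450 × 25174.8 / 31564.8 ≈ 5144.3 mm.
Far limit Df = s·(H − f)/(H − s) = 6450 × (25234.8 − 60) / (25234.8 − 6450) = 6450 × 25174.8 / 18784.8 ≈ 8644.1 mm.
Depth of field = Df − Dn = 8644.1 − 5144.3 ≈ 3499.8 mm ≈ 3.50 m.

3.50 m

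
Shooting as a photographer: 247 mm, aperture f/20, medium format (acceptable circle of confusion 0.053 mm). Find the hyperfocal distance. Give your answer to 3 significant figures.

Hyperfocal distance H = f²/(N·c) + f = 247²/(20 × 0.053) + 247 = 61009/1.06 + 247 ≈ 57802.7 mm ≈ 57.8 m.

57.8 m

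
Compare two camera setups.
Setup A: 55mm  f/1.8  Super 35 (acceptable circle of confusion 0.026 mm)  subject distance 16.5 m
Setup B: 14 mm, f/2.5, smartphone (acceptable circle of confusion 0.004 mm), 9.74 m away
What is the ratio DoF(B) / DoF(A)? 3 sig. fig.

1.43

Setup A: H = 55²/(1.8×0.026) + 55 ≈ 64691.8 mm; DoF = Df − Dn = 22130.5 − 13153.5 ≈ 8977.0 mm.
Setup B: H = 14²/(2.5×0.004) + 14 ≈ 19614.0 mm; DoF = Df − Dn = 19334 − 6510 ≈ 12824 mm.
Ratio = 12824 / 8977.0 ≈ 1.43.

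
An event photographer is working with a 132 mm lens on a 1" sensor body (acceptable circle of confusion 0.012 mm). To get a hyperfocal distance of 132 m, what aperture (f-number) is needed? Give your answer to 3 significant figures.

Rearrange H = f²/(N·c) + f for N: N = f² / ((H − f)·c).
N = 132² / ((132000 − 132) × 0.012) = 17424 / 1582 ≈ 11.

f/11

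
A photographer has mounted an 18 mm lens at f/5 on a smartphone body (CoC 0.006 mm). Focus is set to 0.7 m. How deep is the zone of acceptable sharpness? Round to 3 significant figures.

88.8 mm

Hyperfocal distance H = f²/(N·c) + f = 18²/(5 × 0.006) + 18 = 324/0.03 + 18 ≈ 10818.0 mm ≈ 10.82 m.
Near limit Dn = s·(H − f)/(H + s − 2f) = 700 × (10818.0 − 18) / (10818.0 + 700 − 2 × 18) = 700 × 10800.0 / 11482.0 ≈ 658.422 mm.
Far limit Df = s·(H − f)/(H − s) = 700 × (10818.0 − 18) / (10818.0 − 700) = 700 × 10800.0 / 10118.0 ≈ 747.183 mm.
Depth of field = Df − Dn = 747.183 − 658.422 ≈ 88.761 mm.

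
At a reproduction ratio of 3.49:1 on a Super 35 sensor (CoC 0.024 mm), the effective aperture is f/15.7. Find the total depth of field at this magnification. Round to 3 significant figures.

0.0619 mm

At magnification m, DoF ≈ 2·N_eff·c/m² = 2 × 15.7 × 0.024 / 3.49² = 0.7536 / 12.18 ≈ 0.0619 mm.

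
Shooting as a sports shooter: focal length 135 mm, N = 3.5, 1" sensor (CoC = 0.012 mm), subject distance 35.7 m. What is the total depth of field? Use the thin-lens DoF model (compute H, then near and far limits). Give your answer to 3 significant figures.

Hyperfocal distance H = f²/(N·c) + f = 135²/(3.5 × 0.012) + 135 = 18225/0.042 + 135 ≈ 434063.6 mm ≈ 434.1 m.
Near limit Dn = s·(H − f)/(H + s − 2f) = 35700 × (434063.6 − 135) / (434063.6 + 35700 − 2 × 135) = 35700 × 433928.6 / 469493.6 ≈ 32995.7 mm.
Far limit Df = s·(H − f)/(H − s) = 35700 × (434063.6 − 135) / (434063.6 − 35700) = 35700 × 433928.6 / 398363.6 ≈ 38887.2 mm.
Depth of field = Df − Dn = 38887.2 − 32995.7 ≈ 5891.5 mm ≈ 5.89 m.

5.89 m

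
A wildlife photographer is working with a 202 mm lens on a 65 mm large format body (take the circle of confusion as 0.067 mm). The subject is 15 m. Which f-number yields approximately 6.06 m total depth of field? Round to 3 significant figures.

f/8

Write h = H − f = f²/(N·c). The thin-lens limits are Dn = s·h/(h + (s−f)) and Df = s·h/(h − (s−f)), so DoF = Df − Dn = 2·s·(s−f)·h / (h² − (s−f)²).
That is a quadratic in h: DoF·h² − 2·s·(s−f)·h − DoF·(s−f)² = 0 ⇒ h = (s−f)·(s + √(s² + DoF²)) / DoF = 14798 × (15000 + √(15000² + 6060²)) / 6060 = 14798 × (15000 + 16177.9) / 6060 ≈ 76134 mm.
Then N = f²/(c·h) = 202² / (0.067 × 76134) = 40804 / 5101.0 ≈ 8.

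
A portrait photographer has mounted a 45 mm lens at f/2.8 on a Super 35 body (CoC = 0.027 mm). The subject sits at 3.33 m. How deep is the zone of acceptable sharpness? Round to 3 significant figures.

0.829 m

Hyperfocal distance H = f²/(N·c) + f = 45²/(2.8 × 0.027) + 45 = 2025/0.0756 + 45 ≈ 26830.7 mm ≈ 26.83 m.
Near limit Dn = s·(H − f)/(H + s − 2f) = 3330 × (26830.7 − 45) / (26830.7 + 3330 − 2 × 45) = 3330 × 26785.7 / 30070.7 ≈ 2966.22 mm.
Far limit Df = s·(H − f)/(H − s) = 3330 × (26830.7 − 45) / (26830.7 − 3330) = 3330 × 26785.7 / 23500.7 ≈ 3795.48 mm.
Depth of field = Df − Dn = 3795.48 − 2966.22 ≈ 829.26 mm ≈ 0.829 m.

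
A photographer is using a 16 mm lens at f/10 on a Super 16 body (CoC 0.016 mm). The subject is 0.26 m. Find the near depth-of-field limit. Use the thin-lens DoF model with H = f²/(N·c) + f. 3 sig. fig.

226 mm

Hyperfocal distance H = f²/(N·c) + f = 16²/(10 × 0.016) + 16 = 256/0.16 + 16 ≈ 1616.0 mm ≈ 1.616 m.
Near limit Dn = s·(H − f)/(H + s − 2f) = 260 × (1616.0 − 16) / (1616.0 + 260 − 2 × 16) = 260 × 1600.0 / 1844.0 ≈ 225.60 mm.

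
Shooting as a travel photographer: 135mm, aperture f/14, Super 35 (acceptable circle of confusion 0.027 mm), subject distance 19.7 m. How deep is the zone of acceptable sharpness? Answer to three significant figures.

Hyperfocal distance H = f²/(N·c) + f = 135²/(14 × 0.027) + 135 = 18225/0.378 + 135 ≈ 48349.3 mm ≈ 48.35 m.
Near limit Dn = s·(H − f)/(H + s − 2f) = 19700 × (48349.3 − 135) / (48349.3 + 19700 − 2 × 135) = 19700 × 48214.3 / 67779.3 ≈ 14013 mm.
Far limit Df = s·(H − f)/(H − s) = 19700 × (48349.3 − 135) / (48349.3 − 19700) = 19700 × 48214.3 / 28649.3 ≈ 33153 mm.
Depth of field = Df − Dn = 33153 − 14013 ≈ 19140 mm ≈ 19.1 m.

19.1 m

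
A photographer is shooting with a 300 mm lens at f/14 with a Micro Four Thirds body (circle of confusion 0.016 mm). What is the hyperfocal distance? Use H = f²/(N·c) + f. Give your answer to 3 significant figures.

Hyperfocal distance H = f²/(N·c) + f = 300²/(14 × 0.016) + 300 = 90000/0.224 + 300 ≈ 402085.7 mm ≈ 402 m.

402 m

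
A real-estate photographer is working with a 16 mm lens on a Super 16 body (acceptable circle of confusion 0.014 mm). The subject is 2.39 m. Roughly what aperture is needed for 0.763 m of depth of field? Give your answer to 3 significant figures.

Write h = H − f = f²/(N·c). The thin-lens limits are Dn = s·h/(h + (s−f)) and Df = s·h/(h − (s−f)), so DoF = Df − Dn = 2·s·(s−f)·h / (h² − (s−f)²).
That is a quadratic in h: DoF·h² − 2·s·(s−f)·h − DoF·(s−f)² = 0 ⇒ h = (s−f)·(s + √(s² + DoF²)) / DoF = 2374 × (2390 + √(2390² + 763²)) / 763 = 2374 × (2390 + 2508.84) / 763 ≈ 15242 mm.
Then N = f²/(c·h) = 16² / (0.014 × 15242) = 256 / 213.39 ≈ 1.20.

f/1.20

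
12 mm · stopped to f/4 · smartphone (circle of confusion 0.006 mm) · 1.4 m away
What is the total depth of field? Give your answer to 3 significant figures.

Hyperfocal distance H = f²/(N·c) + f = 12²/(4 × 0.006) + 12 = 144/0.024 + 12 ≈ 6012.0 mm ≈ 6.012 m.
Near limit Dn = s·(H − f)/(H + s − 2f) = 1400 × (6012.0 − 12) / (6012.0 + 1400 − 2 × 12) = 1400 × 6000.0 / 7388.0 ≈ 1136.98 mm.
Far limit Df = s·(H − f)/(H − s) = 1400 × (6012.0 − 12) / (6012.0 − 1400) = 1400 × 6000.0 / 4612.0 ≈ 1821.34 mm.
Depth of field = Df − Dn = 1821.34 − 1136.98 ≈ 684.36 mm ≈ 0.684 m.

0.684 m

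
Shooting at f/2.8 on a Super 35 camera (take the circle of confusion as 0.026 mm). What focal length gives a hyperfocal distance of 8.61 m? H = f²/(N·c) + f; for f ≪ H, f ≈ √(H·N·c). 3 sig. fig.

25.0 mm

From H = f²/(N·c) + f, with f ≪ H: f ≈ √(H·N·c) = √(8610 × 2.8 × 0.026) = √626.81 ≈ 25.04 mm.
The +f correction barely moves this — solving exactly, f² + N·c·f − N·c·H = 0 ⇒ f = (−N·c + √((N·c)² + 4·N·c·H))/2 = (−0.0728 + √2507.2)/2 ≈ 25.000 mm, so f ≈ 25.0 mm.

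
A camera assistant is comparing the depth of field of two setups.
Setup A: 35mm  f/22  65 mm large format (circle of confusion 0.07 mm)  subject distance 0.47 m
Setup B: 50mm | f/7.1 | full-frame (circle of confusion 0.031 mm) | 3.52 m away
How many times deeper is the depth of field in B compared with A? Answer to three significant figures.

Setup A: H = 35²/(22×0.07) + 35 ≈ 830.5 mm; DoF = Df − Dn = 1037.20 − 303.84 ≈ 733.36 mm.
Setup B: H = 50²/(7.1×0.031) + 50 ≈ 11408.5 mm; DoF = Df − Dn = 5068.4 − 2696.3 ≈ 2372.1 mm.
Ratio = 2372.1 / 733.36 ≈ 3.23.

3.23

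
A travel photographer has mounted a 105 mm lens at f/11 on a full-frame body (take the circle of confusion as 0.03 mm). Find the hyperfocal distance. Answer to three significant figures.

Hyperfocal distance H = f²/(N·c) + f = 105²/(11 × 0.03) + 105 = 11025/0.33 + 105 ≈ 33514.1 mm ≈ 33.5 m.

33.5 m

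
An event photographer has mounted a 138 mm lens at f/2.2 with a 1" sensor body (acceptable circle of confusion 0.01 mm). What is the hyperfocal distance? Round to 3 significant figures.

Hyperfocal distance H = f²/(N·c) + f = 138²/(2.2 × 0.01) + 138 = 19044/0.022 + 138 ≈ 865774.4 mm ≈ 866 m.

866 m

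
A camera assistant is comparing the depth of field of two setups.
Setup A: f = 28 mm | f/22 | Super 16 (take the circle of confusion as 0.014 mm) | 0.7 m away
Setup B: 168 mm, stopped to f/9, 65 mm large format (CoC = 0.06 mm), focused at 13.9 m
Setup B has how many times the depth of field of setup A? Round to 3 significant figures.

19.7

Setup A: H = 28²/(22×0.014) + 28 ≈ 2573.5 mm; DoF = Df − Dn = 951.09 − 553.80 ≈ 397.29 mm.
Setup B: H = 168²/(9×0.06) + 168 ≈ 52434.7 mm; DoF = Df − Dn = 18853.3 − 11007.9 ≈ 7845.4 mm.
Ratio = 7845.4 / 397.29 ≈ 19.7.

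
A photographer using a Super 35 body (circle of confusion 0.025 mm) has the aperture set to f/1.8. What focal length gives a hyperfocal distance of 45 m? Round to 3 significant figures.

From H = f²/(N·c) + f, with f ≪ H: f ≈ √(H·N·c) = √(45000 × 1.8 × 0.025) = √2025.0 ≈ 45.00 mm.
The +f correction barely moves this — solving exactly, f² + N·c·f − N·c·H = 0 ⇒ f = (−N·c + √((N·c)² + 4·N·c·H))/2 = (−0.045 + √8100.0)/2 ≈ 44.978 mm, so f ≈ 45.0 mm.

45.0 mm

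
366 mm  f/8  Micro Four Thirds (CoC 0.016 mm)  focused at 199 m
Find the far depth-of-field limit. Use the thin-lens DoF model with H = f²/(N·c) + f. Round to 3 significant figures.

Hyperfocal distance H = f²/(N·c) + f = 366²/(8 × 0.016) + 366 = 133956/0.128 + 366 ≈ 1046897.2 mm ≈ 1047 m.
Far limit Df = s·(H − f)/(H − s) = 199000 × (1046897.2 − 366) / (1046897.2 − 199000) = 199000 × 1046531.2 / 847897.2 ≈ 245619 mm ≈ 246 m.

246 m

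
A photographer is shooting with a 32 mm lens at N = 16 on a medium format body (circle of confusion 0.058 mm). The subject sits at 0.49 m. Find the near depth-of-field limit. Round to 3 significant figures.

Hyperfocal distance H = f²/(N·c) + f = 32²/(16 × 0.058) + 32 = 1024/0.928 + 32 ≈ 1135.4 mm ≈ 1.135 m.
Near limit Dn = s·(H − f)/(H + s − 2f) = 490 × (1135.4 − 32) / (1135.4 + 490 − 2 × 32) = 490 × 1103.4 / 1561.4 ≈ 346.27 mm.

346 mm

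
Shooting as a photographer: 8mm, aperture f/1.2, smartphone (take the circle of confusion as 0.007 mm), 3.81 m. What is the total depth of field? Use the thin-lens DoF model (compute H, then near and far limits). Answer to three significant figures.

5.06 m

Hyperfocal distance H = f²/(N·c) + f = 8²/(1.2 × 0.007) + 8 = 64/0.0084 + 8 ≈ 7627.0 mm ≈ 7.627 m.
Near limit Dn = s·(H − f)/(H + s − 2f) = 3810 × (7627.0 − 8) / (7627.0 + 3810 − 2 × 8) = 3810 × 7619.0 / 11421.0 ≈ 2541.7 mm.
Far limit Df = s·(H − f)/(H − s) = 3810 × (7627.0 − 8) / (7627.0 − 3810) = 3810 × 7619.0 / 3817.0 ≈ 7605.0 mm.
Depth of field = Df − Dn = 7605.0 − 2541.7 ≈ 5063.3 mm ≈ 5.06 m.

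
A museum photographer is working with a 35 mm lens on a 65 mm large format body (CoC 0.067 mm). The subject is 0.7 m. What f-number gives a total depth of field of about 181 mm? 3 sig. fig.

Write h = H − f = f²/(N·c). The thin-lens limits are Dn = s·h/(h + (s−f)) and Df = s·h/(h − (s−f)), so DoF = Df − Dn = 2·s·(s−f)·h / (h² − (s−f)²).
That is a quadratic in h: DoF·h² − 2·s·(s−f)·h − DoF·(s−f)² = 0 ⇒ h = (s−f)·(s + √(s² + DoF²)) / DoF = 665 × (700 + √(700² + 181²)) / 181 = 665 × (700 + 723.022) / 181 ≈ 5228.2 mm.
Then N = f²/(c·h) = 35² / (0.067 × 5228.2) = 1225 / 350.29 ≈ 3.50.

f/3.50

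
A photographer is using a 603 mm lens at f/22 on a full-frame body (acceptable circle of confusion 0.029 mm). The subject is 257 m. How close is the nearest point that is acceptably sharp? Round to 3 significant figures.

177 m

Hyperfocal distance H = f²/(N·c) + f = 603²/(22 × 0.029) + 603 = 363609/0.638 + 603 ≈ 570523.1 mm ≈ 570.5 m.
Near limit Dn = s·(H − f)/(H + s − 2f) = 257000 × (570523.1 − 603) / (570523.1 + 257000 − 2 × 603) = 257000 × 569920.1 / 826317.1 ≈ 177256 mm ≈ 177 m.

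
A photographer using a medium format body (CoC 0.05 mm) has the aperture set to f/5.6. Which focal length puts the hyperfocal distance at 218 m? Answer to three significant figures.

From H = f²/(N·c) + f, with f ≪ H: f ≈ √(H·N·c) = √(218000 × 5.6 × 0.05) = √61040 ≈ 247.1 mm.
The +f correction barely moves this — solving exactly, f² + N·c·f − N·c·H = 0 ⇒ f = (−N·c + √((N·c)² + 4·N·c·H))/2 = (−0.28 + √244160)/2 ≈ 246.92 mm, so f ≈ 247 mm.

247 mm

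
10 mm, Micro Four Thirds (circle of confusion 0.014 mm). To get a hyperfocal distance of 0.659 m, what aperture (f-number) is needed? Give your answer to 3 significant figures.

Rearrange H = f²/(N·c) + f for N: N = f² / ((H − f)·c).
N = 10² / ((659 − 10) × 0.014) = 100 / 9.086 ≈ 11.

f/11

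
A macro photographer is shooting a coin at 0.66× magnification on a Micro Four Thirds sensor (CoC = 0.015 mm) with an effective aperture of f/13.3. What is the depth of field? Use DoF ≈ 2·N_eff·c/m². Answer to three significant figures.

0.916 mm

At magnification m, DoF ≈ 2·N_eff·c/m² = 2 × 13.3 × 0.015 / 0.66² = 0.399 / 0.4356 ≈ 0.916 mm.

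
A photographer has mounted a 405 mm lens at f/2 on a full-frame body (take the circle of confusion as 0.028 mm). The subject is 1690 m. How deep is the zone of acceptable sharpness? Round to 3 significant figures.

Hyperfocal distance H = f²/(N·c) + f = 405²/(2 × 0.028) + 405 = 164025/0.056 + 405 ≈ 2929422.9 mm ≈ 2929 m.
Near limit Dn = s·(H − f)/(H + s − 2f) = 1690000 × (2929422.9 − 405) / (2929422.9 + 1690000 − 2 × 405) = 1690000 × 2929017.9 / 4618612.9 ≈ 1071759 mm.
Far limit Df = s·(H − f)/(H − s) = 1690000 × (2929422.9 − 405) / (2929422.9 − 1690000) = 1690000 × 2929017.9 / 1239422.9 ≈ 3993827 mm.
Depth of field = Df − Dn = 3993827 − 1071759 ≈ 2922068 mm ≈ 2920 m.

2920 m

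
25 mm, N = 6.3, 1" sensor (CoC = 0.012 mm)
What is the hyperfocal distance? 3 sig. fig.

8.29 m

Hyperfocal distance H = f²/(N·c) + f = 25²/(6.3 × 0.012) + 25 = 625/0.0756 + 25 ≈ 8292.2 mm ≈ 8.29 m.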